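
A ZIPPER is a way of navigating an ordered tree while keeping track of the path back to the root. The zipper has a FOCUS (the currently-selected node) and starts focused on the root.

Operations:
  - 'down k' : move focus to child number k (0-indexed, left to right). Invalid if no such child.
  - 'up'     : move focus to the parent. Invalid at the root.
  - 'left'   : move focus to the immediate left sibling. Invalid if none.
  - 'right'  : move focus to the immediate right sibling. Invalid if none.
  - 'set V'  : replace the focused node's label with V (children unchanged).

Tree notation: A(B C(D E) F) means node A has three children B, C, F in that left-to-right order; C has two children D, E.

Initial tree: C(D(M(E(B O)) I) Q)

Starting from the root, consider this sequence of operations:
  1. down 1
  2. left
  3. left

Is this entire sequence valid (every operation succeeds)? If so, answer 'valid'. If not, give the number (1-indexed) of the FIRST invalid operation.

Step 1 (down 1): focus=Q path=1 depth=1 children=[] left=['D'] right=[] parent=C
Step 2 (left): focus=D path=0 depth=1 children=['M', 'I'] left=[] right=['Q'] parent=C
Step 3 (left): INVALID

Answer: 3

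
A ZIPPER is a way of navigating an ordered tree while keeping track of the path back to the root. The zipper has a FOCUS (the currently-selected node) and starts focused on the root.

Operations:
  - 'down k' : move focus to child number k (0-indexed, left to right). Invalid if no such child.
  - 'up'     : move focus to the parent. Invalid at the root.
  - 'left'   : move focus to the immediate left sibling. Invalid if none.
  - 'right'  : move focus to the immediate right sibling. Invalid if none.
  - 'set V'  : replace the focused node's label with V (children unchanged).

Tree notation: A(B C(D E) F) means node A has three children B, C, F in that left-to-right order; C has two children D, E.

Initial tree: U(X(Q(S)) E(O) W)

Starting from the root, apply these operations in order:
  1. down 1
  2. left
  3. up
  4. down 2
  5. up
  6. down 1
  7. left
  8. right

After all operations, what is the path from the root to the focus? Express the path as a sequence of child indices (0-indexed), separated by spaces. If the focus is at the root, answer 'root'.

Step 1 (down 1): focus=E path=1 depth=1 children=['O'] left=['X'] right=['W'] parent=U
Step 2 (left): focus=X path=0 depth=1 children=['Q'] left=[] right=['E', 'W'] parent=U
Step 3 (up): focus=U path=root depth=0 children=['X', 'E', 'W'] (at root)
Step 4 (down 2): focus=W path=2 depth=1 children=[] left=['X', 'E'] right=[] parent=U
Step 5 (up): focus=U path=root depth=0 children=['X', 'E', 'W'] (at root)
Step 6 (down 1): focus=E path=1 depth=1 children=['O'] left=['X'] right=['W'] parent=U
Step 7 (left): focus=X path=0 depth=1 children=['Q'] left=[] right=['E', 'W'] parent=U
Step 8 (right): focus=E path=1 depth=1 children=['O'] left=['X'] right=['W'] parent=U

Answer: 1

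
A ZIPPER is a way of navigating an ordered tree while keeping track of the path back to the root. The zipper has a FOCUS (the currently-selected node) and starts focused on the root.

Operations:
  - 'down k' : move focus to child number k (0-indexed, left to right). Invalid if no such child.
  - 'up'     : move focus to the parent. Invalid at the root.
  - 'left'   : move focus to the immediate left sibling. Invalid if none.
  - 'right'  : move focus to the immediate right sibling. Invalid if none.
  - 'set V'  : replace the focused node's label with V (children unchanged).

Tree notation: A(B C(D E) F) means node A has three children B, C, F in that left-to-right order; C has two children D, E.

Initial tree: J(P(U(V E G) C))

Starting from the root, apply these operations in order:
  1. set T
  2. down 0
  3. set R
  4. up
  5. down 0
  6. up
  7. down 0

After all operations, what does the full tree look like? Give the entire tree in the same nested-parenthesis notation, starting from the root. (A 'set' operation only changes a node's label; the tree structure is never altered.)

Step 1 (set T): focus=T path=root depth=0 children=['P'] (at root)
Step 2 (down 0): focus=P path=0 depth=1 children=['U', 'C'] left=[] right=[] parent=T
Step 3 (set R): focus=R path=0 depth=1 children=['U', 'C'] left=[] right=[] parent=T
Step 4 (up): focus=T path=root depth=0 children=['R'] (at root)
Step 5 (down 0): focus=R path=0 depth=1 children=['U', 'C'] left=[] right=[] parent=T
Step 6 (up): focus=T path=root depth=0 children=['R'] (at root)
Step 7 (down 0): focus=R path=0 depth=1 children=['U', 'C'] left=[] right=[] parent=T

Answer: T(R(U(V E G) C))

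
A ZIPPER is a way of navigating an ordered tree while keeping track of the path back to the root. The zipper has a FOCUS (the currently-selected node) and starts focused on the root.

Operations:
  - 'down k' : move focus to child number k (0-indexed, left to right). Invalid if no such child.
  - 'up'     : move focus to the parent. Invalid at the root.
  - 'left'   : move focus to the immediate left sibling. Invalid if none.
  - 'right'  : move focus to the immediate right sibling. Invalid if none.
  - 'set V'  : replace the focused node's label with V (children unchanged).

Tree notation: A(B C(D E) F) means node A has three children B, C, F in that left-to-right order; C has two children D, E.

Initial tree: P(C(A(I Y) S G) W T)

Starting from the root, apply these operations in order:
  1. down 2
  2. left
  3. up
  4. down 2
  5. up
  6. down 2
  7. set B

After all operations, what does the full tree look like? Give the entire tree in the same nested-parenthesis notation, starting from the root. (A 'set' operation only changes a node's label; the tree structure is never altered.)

Answer: P(C(A(I Y) S G) W B)

Derivation:
Step 1 (down 2): focus=T path=2 depth=1 children=[] left=['C', 'W'] right=[] parent=P
Step 2 (left): focus=W path=1 depth=1 children=[] left=['C'] right=['T'] parent=P
Step 3 (up): focus=P path=root depth=0 children=['C', 'W', 'T'] (at root)
Step 4 (down 2): focus=T path=2 depth=1 children=[] left=['C', 'W'] right=[] parent=P
Step 5 (up): focus=P path=root depth=0 children=['C', 'W', 'T'] (at root)
Step 6 (down 2): focus=T path=2 depth=1 children=[] left=['C', 'W'] right=[] parent=P
Step 7 (set B): focus=B path=2 depth=1 children=[] left=['C', 'W'] right=[] parent=P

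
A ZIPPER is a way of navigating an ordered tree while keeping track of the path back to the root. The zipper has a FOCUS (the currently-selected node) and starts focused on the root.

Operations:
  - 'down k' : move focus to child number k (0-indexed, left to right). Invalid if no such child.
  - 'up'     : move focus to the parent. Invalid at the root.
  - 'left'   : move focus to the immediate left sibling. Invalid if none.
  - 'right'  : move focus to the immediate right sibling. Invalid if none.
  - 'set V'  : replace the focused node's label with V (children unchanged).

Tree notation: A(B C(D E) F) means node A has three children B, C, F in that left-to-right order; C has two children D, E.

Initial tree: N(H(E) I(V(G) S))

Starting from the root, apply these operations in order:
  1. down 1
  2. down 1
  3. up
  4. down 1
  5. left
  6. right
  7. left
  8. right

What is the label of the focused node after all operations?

Step 1 (down 1): focus=I path=1 depth=1 children=['V', 'S'] left=['H'] right=[] parent=N
Step 2 (down 1): focus=S path=1/1 depth=2 children=[] left=['V'] right=[] parent=I
Step 3 (up): focus=I path=1 depth=1 children=['V', 'S'] left=['H'] right=[] parent=N
Step 4 (down 1): focus=S path=1/1 depth=2 children=[] left=['V'] right=[] parent=I
Step 5 (left): focus=V path=1/0 depth=2 children=['G'] left=[] right=['S'] parent=I
Step 6 (right): focus=S path=1/1 depth=2 children=[] left=['V'] right=[] parent=I
Step 7 (left): focus=V path=1/0 depth=2 children=['G'] left=[] right=['S'] parent=I
Step 8 (right): focus=S path=1/1 depth=2 children=[] left=['V'] right=[] parent=I

Answer: S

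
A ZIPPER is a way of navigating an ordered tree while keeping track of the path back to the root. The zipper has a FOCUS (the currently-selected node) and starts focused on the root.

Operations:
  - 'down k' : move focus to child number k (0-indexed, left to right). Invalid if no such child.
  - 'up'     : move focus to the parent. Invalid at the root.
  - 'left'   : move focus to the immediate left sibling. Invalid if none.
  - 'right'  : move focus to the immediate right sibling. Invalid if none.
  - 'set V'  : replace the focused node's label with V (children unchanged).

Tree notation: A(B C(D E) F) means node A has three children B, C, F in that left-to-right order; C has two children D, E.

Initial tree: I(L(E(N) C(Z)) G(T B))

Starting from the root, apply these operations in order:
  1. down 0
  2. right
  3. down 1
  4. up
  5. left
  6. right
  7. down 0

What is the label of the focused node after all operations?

Step 1 (down 0): focus=L path=0 depth=1 children=['E', 'C'] left=[] right=['G'] parent=I
Step 2 (right): focus=G path=1 depth=1 children=['T', 'B'] left=['L'] right=[] parent=I
Step 3 (down 1): focus=B path=1/1 depth=2 children=[] left=['T'] right=[] parent=G
Step 4 (up): focus=G path=1 depth=1 children=['T', 'B'] left=['L'] right=[] parent=I
Step 5 (left): focus=L path=0 depth=1 children=['E', 'C'] left=[] right=['G'] parent=I
Step 6 (right): focus=G path=1 depth=1 children=['T', 'B'] left=['L'] right=[] parent=I
Step 7 (down 0): focus=T path=1/0 depth=2 children=[] left=[] right=['B'] parent=G

Answer: T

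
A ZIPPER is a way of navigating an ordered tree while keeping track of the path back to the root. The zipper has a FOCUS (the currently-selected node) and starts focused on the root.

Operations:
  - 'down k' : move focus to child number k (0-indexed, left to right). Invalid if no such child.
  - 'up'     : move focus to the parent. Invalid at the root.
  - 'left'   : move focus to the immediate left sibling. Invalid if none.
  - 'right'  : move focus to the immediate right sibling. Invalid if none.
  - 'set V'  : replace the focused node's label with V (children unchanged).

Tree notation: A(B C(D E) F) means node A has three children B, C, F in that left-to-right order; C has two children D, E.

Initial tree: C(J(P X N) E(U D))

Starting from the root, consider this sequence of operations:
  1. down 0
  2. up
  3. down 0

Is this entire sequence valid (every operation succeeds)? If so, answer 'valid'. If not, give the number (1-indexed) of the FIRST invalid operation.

Answer: valid

Derivation:
Step 1 (down 0): focus=J path=0 depth=1 children=['P', 'X', 'N'] left=[] right=['E'] parent=C
Step 2 (up): focus=C path=root depth=0 children=['J', 'E'] (at root)
Step 3 (down 0): focus=J path=0 depth=1 children=['P', 'X', 'N'] left=[] right=['E'] parent=C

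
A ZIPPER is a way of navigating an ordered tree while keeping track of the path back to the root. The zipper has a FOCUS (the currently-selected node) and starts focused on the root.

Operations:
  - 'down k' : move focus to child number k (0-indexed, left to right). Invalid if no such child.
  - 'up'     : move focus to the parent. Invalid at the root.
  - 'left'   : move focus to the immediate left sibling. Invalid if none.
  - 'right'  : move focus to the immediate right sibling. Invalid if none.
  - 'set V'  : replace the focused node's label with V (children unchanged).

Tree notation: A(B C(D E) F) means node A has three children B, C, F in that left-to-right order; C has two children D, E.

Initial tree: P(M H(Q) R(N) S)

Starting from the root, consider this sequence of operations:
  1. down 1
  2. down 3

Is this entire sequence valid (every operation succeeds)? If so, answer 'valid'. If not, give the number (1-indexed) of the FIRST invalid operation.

Step 1 (down 1): focus=H path=1 depth=1 children=['Q'] left=['M'] right=['R', 'S'] parent=P
Step 2 (down 3): INVALID

Answer: 2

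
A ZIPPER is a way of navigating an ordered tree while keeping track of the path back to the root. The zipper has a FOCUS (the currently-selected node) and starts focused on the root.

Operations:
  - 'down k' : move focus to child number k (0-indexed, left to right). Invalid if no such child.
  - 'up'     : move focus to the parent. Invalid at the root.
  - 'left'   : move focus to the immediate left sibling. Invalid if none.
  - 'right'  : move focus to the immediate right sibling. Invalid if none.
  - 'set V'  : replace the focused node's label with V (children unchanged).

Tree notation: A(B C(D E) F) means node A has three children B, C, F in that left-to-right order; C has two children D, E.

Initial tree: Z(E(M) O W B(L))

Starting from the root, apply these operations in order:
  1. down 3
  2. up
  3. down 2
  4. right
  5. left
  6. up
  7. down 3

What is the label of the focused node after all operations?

Answer: B

Derivation:
Step 1 (down 3): focus=B path=3 depth=1 children=['L'] left=['E', 'O', 'W'] right=[] parent=Z
Step 2 (up): focus=Z path=root depth=0 children=['E', 'O', 'W', 'B'] (at root)
Step 3 (down 2): focus=W path=2 depth=1 children=[] left=['E', 'O'] right=['B'] parent=Z
Step 4 (right): focus=B path=3 depth=1 children=['L'] left=['E', 'O', 'W'] right=[] parent=Z
Step 5 (left): focus=W path=2 depth=1 children=[] left=['E', 'O'] right=['B'] parent=Z
Step 6 (up): focus=Z path=root depth=0 children=['E', 'O', 'W', 'B'] (at root)
Step 7 (down 3): focus=B path=3 depth=1 children=['L'] left=['E', 'O', 'W'] right=[] parent=Z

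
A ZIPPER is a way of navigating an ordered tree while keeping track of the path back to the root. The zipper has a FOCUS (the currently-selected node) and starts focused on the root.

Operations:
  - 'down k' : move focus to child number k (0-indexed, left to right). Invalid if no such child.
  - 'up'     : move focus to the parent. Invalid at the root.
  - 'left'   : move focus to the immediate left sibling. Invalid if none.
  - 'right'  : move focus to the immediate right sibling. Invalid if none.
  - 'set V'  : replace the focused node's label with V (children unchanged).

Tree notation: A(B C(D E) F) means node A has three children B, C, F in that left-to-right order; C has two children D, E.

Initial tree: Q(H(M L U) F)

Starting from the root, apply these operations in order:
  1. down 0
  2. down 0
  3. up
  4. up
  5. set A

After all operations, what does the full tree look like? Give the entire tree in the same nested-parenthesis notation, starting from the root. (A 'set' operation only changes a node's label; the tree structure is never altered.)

Answer: A(H(M L U) F)

Derivation:
Step 1 (down 0): focus=H path=0 depth=1 children=['M', 'L', 'U'] left=[] right=['F'] parent=Q
Step 2 (down 0): focus=M path=0/0 depth=2 children=[] left=[] right=['L', 'U'] parent=H
Step 3 (up): focus=H path=0 depth=1 children=['M', 'L', 'U'] left=[] right=['F'] parent=Q
Step 4 (up): focus=Q path=root depth=0 children=['H', 'F'] (at root)
Step 5 (set A): focus=A path=root depth=0 children=['H', 'F'] (at root)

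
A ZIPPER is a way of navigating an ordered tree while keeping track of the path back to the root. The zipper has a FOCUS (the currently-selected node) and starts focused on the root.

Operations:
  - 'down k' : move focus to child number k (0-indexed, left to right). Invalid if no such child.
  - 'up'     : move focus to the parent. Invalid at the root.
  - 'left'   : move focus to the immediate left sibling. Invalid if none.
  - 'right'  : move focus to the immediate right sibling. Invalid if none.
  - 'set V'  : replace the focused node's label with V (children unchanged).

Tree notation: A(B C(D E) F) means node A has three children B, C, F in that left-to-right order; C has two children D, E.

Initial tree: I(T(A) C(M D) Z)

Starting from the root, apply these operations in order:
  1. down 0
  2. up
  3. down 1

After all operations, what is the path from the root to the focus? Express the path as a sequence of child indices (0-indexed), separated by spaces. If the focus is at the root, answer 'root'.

Step 1 (down 0): focus=T path=0 depth=1 children=['A'] left=[] right=['C', 'Z'] parent=I
Step 2 (up): focus=I path=root depth=0 children=['T', 'C', 'Z'] (at root)
Step 3 (down 1): focus=C path=1 depth=1 children=['M', 'D'] left=['T'] right=['Z'] parent=I

Answer: 1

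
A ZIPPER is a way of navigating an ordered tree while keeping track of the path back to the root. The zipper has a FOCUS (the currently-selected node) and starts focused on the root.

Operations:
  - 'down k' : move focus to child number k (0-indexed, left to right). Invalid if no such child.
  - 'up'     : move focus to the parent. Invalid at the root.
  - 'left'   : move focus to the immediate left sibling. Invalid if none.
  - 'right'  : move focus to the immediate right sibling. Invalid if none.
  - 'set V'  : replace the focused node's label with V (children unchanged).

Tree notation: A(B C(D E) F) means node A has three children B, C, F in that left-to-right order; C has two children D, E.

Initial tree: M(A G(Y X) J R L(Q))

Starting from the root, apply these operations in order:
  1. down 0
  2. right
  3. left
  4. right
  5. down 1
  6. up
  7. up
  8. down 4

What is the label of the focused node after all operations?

Step 1 (down 0): focus=A path=0 depth=1 children=[] left=[] right=['G', 'J', 'R', 'L'] parent=M
Step 2 (right): focus=G path=1 depth=1 children=['Y', 'X'] left=['A'] right=['J', 'R', 'L'] parent=M
Step 3 (left): focus=A path=0 depth=1 children=[] left=[] right=['G', 'J', 'R', 'L'] parent=M
Step 4 (right): focus=G path=1 depth=1 children=['Y', 'X'] left=['A'] right=['J', 'R', 'L'] parent=M
Step 5 (down 1): focus=X path=1/1 depth=2 children=[] left=['Y'] right=[] parent=G
Step 6 (up): focus=G path=1 depth=1 children=['Y', 'X'] left=['A'] right=['J', 'R', 'L'] parent=M
Step 7 (up): focus=M path=root depth=0 children=['A', 'G', 'J', 'R', 'L'] (at root)
Step 8 (down 4): focus=L path=4 depth=1 children=['Q'] left=['A', 'G', 'J', 'R'] right=[] parent=M

Answer: L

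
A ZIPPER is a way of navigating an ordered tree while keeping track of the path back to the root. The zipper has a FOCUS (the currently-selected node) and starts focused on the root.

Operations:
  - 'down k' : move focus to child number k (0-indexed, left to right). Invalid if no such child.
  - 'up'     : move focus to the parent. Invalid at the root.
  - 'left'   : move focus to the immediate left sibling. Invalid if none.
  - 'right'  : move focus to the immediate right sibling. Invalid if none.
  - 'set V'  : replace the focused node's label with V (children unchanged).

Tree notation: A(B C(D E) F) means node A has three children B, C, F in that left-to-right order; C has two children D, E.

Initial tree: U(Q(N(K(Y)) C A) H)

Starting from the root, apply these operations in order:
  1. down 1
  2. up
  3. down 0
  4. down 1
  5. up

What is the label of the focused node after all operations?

Answer: Q

Derivation:
Step 1 (down 1): focus=H path=1 depth=1 children=[] left=['Q'] right=[] parent=U
Step 2 (up): focus=U path=root depth=0 children=['Q', 'H'] (at root)
Step 3 (down 0): focus=Q path=0 depth=1 children=['N', 'C', 'A'] left=[] right=['H'] parent=U
Step 4 (down 1): focus=C path=0/1 depth=2 children=[] left=['N'] right=['A'] parent=Q
Step 5 (up): focus=Q path=0 depth=1 children=['N', 'C', 'A'] left=[] right=['H'] parent=U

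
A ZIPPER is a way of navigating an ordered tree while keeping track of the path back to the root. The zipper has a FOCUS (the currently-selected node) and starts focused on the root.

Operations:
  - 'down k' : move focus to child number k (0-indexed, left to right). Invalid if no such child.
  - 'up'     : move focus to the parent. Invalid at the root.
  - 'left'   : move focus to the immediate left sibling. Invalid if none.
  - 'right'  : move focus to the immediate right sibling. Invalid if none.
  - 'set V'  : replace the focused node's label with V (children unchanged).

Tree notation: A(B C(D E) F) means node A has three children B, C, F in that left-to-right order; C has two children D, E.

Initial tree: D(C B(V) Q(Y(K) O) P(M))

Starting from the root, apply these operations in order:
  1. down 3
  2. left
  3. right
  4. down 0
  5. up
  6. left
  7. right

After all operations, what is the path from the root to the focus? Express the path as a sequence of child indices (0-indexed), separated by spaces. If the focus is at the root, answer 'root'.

Step 1 (down 3): focus=P path=3 depth=1 children=['M'] left=['C', 'B', 'Q'] right=[] parent=D
Step 2 (left): focus=Q path=2 depth=1 children=['Y', 'O'] left=['C', 'B'] right=['P'] parent=D
Step 3 (right): focus=P path=3 depth=1 children=['M'] left=['C', 'B', 'Q'] right=[] parent=D
Step 4 (down 0): focus=M path=3/0 depth=2 children=[] left=[] right=[] parent=P
Step 5 (up): focus=P path=3 depth=1 children=['M'] left=['C', 'B', 'Q'] right=[] parent=D
Step 6 (left): focus=Q path=2 depth=1 children=['Y', 'O'] left=['C', 'B'] right=['P'] parent=D
Step 7 (right): focus=P path=3 depth=1 children=['M'] left=['C', 'B', 'Q'] right=[] parent=D

Answer: 3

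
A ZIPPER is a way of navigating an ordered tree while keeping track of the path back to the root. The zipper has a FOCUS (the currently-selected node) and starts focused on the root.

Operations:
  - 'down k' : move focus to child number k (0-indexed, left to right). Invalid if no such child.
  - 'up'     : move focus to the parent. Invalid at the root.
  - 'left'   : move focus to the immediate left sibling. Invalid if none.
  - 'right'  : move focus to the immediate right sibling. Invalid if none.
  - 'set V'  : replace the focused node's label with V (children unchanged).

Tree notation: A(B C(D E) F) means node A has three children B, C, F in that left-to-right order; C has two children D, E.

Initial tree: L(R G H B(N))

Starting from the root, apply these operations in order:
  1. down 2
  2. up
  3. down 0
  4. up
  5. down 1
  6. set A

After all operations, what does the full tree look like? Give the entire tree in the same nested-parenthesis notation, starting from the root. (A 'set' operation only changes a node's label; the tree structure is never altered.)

Step 1 (down 2): focus=H path=2 depth=1 children=[] left=['R', 'G'] right=['B'] parent=L
Step 2 (up): focus=L path=root depth=0 children=['R', 'G', 'H', 'B'] (at root)
Step 3 (down 0): focus=R path=0 depth=1 children=[] left=[] right=['G', 'H', 'B'] parent=L
Step 4 (up): focus=L path=root depth=0 children=['R', 'G', 'H', 'B'] (at root)
Step 5 (down 1): focus=G path=1 depth=1 children=[] left=['R'] right=['H', 'B'] parent=L
Step 6 (set A): focus=A path=1 depth=1 children=[] left=['R'] right=['H', 'B'] parent=L

Answer: L(R A H B(N))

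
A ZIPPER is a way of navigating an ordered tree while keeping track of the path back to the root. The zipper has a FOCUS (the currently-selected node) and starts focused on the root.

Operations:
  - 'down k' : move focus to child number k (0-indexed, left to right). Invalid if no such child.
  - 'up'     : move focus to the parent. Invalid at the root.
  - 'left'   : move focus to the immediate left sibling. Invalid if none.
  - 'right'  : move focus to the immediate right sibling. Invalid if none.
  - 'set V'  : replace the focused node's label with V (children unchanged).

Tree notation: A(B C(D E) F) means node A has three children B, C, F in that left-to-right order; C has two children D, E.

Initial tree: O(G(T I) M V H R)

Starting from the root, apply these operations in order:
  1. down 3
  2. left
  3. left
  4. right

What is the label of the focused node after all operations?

Answer: V

Derivation:
Step 1 (down 3): focus=H path=3 depth=1 children=[] left=['G', 'M', 'V'] right=['R'] parent=O
Step 2 (left): focus=V path=2 depth=1 children=[] left=['G', 'M'] right=['H', 'R'] parent=O
Step 3 (left): focus=M path=1 depth=1 children=[] left=['G'] right=['V', 'H', 'R'] parent=O
Step 4 (right): focus=V path=2 depth=1 children=[] left=['G', 'M'] right=['H', 'R'] parent=O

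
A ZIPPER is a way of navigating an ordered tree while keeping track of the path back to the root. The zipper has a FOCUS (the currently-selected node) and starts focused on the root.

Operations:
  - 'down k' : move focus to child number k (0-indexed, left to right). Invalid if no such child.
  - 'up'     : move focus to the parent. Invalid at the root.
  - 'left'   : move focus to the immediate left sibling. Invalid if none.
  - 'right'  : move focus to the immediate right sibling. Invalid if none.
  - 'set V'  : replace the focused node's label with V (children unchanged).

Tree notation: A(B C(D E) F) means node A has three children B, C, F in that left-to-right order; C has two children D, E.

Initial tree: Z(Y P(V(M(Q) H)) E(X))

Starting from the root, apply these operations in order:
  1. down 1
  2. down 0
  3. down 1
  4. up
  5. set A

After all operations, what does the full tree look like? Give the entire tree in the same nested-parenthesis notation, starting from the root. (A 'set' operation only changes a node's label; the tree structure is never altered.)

Answer: Z(Y P(A(M(Q) H)) E(X))

Derivation:
Step 1 (down 1): focus=P path=1 depth=1 children=['V'] left=['Y'] right=['E'] parent=Z
Step 2 (down 0): focus=V path=1/0 depth=2 children=['M', 'H'] left=[] right=[] parent=P
Step 3 (down 1): focus=H path=1/0/1 depth=3 children=[] left=['M'] right=[] parent=V
Step 4 (up): focus=V path=1/0 depth=2 children=['M', 'H'] left=[] right=[] parent=P
Step 5 (set A): focus=A path=1/0 depth=2 children=['M', 'H'] left=[] right=[] parent=P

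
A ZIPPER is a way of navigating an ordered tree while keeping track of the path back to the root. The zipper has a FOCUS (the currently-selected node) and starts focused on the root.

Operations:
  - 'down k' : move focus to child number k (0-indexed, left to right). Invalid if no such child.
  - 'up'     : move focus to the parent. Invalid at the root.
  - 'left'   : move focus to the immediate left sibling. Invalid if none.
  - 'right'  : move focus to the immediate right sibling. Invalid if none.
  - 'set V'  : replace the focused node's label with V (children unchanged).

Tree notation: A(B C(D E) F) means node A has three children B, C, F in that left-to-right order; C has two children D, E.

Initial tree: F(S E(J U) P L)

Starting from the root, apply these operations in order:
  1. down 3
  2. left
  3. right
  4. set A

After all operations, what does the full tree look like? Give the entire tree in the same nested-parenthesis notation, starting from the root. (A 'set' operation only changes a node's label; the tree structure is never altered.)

Answer: F(S E(J U) P A)

Derivation:
Step 1 (down 3): focus=L path=3 depth=1 children=[] left=['S', 'E', 'P'] right=[] parent=F
Step 2 (left): focus=P path=2 depth=1 children=[] left=['S', 'E'] right=['L'] parent=F
Step 3 (right): focus=L path=3 depth=1 children=[] left=['S', 'E', 'P'] right=[] parent=F
Step 4 (set A): focus=A path=3 depth=1 children=[] left=['S', 'E', 'P'] right=[] parent=F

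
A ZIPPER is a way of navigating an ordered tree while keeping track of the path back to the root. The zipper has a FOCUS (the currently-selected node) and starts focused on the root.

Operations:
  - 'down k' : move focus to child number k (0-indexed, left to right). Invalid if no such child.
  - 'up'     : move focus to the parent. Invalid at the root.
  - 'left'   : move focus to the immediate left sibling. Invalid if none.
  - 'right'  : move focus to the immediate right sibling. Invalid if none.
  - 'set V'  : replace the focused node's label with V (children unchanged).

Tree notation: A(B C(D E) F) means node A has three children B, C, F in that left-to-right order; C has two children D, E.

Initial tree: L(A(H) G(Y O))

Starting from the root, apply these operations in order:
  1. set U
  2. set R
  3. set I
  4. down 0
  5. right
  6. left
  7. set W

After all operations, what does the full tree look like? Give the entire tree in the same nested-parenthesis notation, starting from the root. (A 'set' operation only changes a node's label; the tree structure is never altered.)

Step 1 (set U): focus=U path=root depth=0 children=['A', 'G'] (at root)
Step 2 (set R): focus=R path=root depth=0 children=['A', 'G'] (at root)
Step 3 (set I): focus=I path=root depth=0 children=['A', 'G'] (at root)
Step 4 (down 0): focus=A path=0 depth=1 children=['H'] left=[] right=['G'] parent=I
Step 5 (right): focus=G path=1 depth=1 children=['Y', 'O'] left=['A'] right=[] parent=I
Step 6 (left): focus=A path=0 depth=1 children=['H'] left=[] right=['G'] parent=I
Step 7 (set W): focus=W path=0 depth=1 children=['H'] left=[] right=['G'] parent=I

Answer: I(W(H) G(Y O))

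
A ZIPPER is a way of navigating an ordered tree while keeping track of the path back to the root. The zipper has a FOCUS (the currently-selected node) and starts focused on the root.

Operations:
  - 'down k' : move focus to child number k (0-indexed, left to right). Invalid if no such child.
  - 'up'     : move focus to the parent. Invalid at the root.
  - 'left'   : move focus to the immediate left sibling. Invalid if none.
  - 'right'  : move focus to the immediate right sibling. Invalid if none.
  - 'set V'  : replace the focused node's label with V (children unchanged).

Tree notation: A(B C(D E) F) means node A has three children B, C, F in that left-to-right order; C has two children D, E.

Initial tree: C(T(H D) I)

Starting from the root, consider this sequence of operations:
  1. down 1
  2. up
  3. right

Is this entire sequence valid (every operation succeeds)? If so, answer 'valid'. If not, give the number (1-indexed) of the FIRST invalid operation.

Step 1 (down 1): focus=I path=1 depth=1 children=[] left=['T'] right=[] parent=C
Step 2 (up): focus=C path=root depth=0 children=['T', 'I'] (at root)
Step 3 (right): INVALID

Answer: 3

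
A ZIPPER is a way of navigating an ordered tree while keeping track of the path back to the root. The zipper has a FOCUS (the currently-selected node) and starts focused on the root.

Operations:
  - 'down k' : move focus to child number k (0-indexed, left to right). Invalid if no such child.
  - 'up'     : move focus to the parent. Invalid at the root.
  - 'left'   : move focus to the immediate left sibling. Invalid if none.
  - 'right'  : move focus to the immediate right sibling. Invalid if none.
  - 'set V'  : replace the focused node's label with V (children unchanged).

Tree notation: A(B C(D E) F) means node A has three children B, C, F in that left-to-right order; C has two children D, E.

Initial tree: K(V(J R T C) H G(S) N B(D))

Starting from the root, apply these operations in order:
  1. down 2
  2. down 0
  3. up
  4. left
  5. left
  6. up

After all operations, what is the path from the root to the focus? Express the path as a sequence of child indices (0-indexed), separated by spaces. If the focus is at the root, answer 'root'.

Step 1 (down 2): focus=G path=2 depth=1 children=['S'] left=['V', 'H'] right=['N', 'B'] parent=K
Step 2 (down 0): focus=S path=2/0 depth=2 children=[] left=[] right=[] parent=G
Step 3 (up): focus=G path=2 depth=1 children=['S'] left=['V', 'H'] right=['N', 'B'] parent=K
Step 4 (left): focus=H path=1 depth=1 children=[] left=['V'] right=['G', 'N', 'B'] parent=K
Step 5 (left): focus=V path=0 depth=1 children=['J', 'R', 'T', 'C'] left=[] right=['H', 'G', 'N', 'B'] parent=K
Step 6 (up): focus=K path=root depth=0 children=['V', 'H', 'G', 'N', 'B'] (at root)

Answer: root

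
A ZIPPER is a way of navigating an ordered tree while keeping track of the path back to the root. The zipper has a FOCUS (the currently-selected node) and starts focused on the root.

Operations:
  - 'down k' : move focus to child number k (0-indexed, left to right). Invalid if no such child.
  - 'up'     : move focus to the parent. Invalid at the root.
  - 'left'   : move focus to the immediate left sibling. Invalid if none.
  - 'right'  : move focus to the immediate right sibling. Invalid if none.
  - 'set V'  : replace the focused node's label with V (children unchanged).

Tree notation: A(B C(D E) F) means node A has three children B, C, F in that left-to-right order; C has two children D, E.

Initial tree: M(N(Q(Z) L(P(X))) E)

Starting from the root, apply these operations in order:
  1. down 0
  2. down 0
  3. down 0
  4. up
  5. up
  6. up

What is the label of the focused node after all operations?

Answer: M

Derivation:
Step 1 (down 0): focus=N path=0 depth=1 children=['Q', 'L'] left=[] right=['E'] parent=M
Step 2 (down 0): focus=Q path=0/0 depth=2 children=['Z'] left=[] right=['L'] parent=N
Step 3 (down 0): focus=Z path=0/0/0 depth=3 children=[] left=[] right=[] parent=Q
Step 4 (up): focus=Q path=0/0 depth=2 children=['Z'] left=[] right=['L'] parent=N
Step 5 (up): focus=N path=0 depth=1 children=['Q', 'L'] left=[] right=['E'] parent=M
Step 6 (up): focus=M path=root depth=0 children=['N', 'E'] (at root)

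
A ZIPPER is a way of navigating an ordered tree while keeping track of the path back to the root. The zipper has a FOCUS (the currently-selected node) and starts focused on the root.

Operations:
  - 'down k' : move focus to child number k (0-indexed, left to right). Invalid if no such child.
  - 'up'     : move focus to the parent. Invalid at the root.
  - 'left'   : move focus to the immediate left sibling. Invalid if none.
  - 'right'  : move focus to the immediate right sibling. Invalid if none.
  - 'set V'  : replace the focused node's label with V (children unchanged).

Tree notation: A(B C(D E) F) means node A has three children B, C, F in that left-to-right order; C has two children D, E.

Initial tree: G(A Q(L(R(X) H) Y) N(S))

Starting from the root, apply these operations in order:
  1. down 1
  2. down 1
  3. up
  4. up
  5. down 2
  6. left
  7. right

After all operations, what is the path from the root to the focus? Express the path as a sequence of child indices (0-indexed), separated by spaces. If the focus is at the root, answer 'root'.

Answer: 2

Derivation:
Step 1 (down 1): focus=Q path=1 depth=1 children=['L', 'Y'] left=['A'] right=['N'] parent=G
Step 2 (down 1): focus=Y path=1/1 depth=2 children=[] left=['L'] right=[] parent=Q
Step 3 (up): focus=Q path=1 depth=1 children=['L', 'Y'] left=['A'] right=['N'] parent=G
Step 4 (up): focus=G path=root depth=0 children=['A', 'Q', 'N'] (at root)
Step 5 (down 2): focus=N path=2 depth=1 children=['S'] left=['A', 'Q'] right=[] parent=G
Step 6 (left): focus=Q path=1 depth=1 children=['L', 'Y'] left=['A'] right=['N'] parent=G
Step 7 (right): focus=N path=2 depth=1 children=['S'] left=['A', 'Q'] right=[] parent=G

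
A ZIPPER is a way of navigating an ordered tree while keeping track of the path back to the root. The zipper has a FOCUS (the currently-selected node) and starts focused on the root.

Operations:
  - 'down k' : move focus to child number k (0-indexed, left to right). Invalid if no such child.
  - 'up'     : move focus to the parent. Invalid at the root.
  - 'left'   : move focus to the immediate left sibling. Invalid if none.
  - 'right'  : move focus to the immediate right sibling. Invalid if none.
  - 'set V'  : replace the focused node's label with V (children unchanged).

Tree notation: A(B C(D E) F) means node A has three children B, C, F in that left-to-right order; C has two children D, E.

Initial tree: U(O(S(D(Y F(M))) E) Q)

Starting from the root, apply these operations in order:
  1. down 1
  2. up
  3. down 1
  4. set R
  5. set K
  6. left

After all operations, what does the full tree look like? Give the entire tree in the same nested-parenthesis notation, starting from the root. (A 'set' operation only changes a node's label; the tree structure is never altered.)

Step 1 (down 1): focus=Q path=1 depth=1 children=[] left=['O'] right=[] parent=U
Step 2 (up): focus=U path=root depth=0 children=['O', 'Q'] (at root)
Step 3 (down 1): focus=Q path=1 depth=1 children=[] left=['O'] right=[] parent=U
Step 4 (set R): focus=R path=1 depth=1 children=[] left=['O'] right=[] parent=U
Step 5 (set K): focus=K path=1 depth=1 children=[] left=['O'] right=[] parent=U
Step 6 (left): focus=O path=0 depth=1 children=['S', 'E'] left=[] right=['K'] parent=U

Answer: U(O(S(D(Y F(M))) E) K)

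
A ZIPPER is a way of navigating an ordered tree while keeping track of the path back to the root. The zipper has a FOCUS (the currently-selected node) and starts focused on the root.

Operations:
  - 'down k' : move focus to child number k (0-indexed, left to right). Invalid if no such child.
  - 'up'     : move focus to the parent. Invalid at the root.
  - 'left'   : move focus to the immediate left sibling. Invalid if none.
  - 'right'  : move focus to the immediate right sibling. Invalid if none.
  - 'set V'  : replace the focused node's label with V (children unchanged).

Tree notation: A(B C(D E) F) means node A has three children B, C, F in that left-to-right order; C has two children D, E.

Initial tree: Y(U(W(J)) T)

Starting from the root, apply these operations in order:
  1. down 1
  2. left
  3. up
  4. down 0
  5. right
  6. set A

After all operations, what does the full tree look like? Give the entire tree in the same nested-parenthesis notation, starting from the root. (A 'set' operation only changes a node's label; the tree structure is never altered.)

Step 1 (down 1): focus=T path=1 depth=1 children=[] left=['U'] right=[] parent=Y
Step 2 (left): focus=U path=0 depth=1 children=['W'] left=[] right=['T'] parent=Y
Step 3 (up): focus=Y path=root depth=0 children=['U', 'T'] (at root)
Step 4 (down 0): focus=U path=0 depth=1 children=['W'] left=[] right=['T'] parent=Y
Step 5 (right): focus=T path=1 depth=1 children=[] left=['U'] right=[] parent=Y
Step 6 (set A): focus=A path=1 depth=1 children=[] left=['U'] right=[] parent=Y

Answer: Y(U(W(J)) A)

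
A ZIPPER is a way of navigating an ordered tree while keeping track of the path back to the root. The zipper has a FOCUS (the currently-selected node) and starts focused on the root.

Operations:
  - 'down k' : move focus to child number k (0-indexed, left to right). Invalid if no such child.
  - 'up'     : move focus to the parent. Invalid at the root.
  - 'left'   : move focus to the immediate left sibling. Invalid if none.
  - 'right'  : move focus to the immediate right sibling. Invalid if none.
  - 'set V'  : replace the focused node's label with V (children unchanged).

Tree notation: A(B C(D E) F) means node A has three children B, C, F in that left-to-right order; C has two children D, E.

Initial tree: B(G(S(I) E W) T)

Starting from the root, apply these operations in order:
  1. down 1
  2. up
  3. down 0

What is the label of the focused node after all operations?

Step 1 (down 1): focus=T path=1 depth=1 children=[] left=['G'] right=[] parent=B
Step 2 (up): focus=B path=root depth=0 children=['G', 'T'] (at root)
Step 3 (down 0): focus=G path=0 depth=1 children=['S', 'E', 'W'] left=[] right=['T'] parent=B

Answer: G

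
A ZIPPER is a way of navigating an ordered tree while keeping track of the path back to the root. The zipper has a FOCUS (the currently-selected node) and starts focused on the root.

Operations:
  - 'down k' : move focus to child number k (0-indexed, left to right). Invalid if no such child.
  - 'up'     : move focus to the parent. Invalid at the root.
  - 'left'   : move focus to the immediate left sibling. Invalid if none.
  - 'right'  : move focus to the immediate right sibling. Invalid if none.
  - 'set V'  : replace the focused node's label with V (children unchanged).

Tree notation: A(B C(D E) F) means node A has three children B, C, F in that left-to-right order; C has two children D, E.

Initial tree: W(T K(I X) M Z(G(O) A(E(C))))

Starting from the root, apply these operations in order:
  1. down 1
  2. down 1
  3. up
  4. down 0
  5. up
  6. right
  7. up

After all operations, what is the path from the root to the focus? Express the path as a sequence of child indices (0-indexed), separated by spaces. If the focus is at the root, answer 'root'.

Step 1 (down 1): focus=K path=1 depth=1 children=['I', 'X'] left=['T'] right=['M', 'Z'] parent=W
Step 2 (down 1): focus=X path=1/1 depth=2 children=[] left=['I'] right=[] parent=K
Step 3 (up): focus=K path=1 depth=1 children=['I', 'X'] left=['T'] right=['M', 'Z'] parent=W
Step 4 (down 0): focus=I path=1/0 depth=2 children=[] left=[] right=['X'] parent=K
Step 5 (up): focus=K path=1 depth=1 children=['I', 'X'] left=['T'] right=['M', 'Z'] parent=W
Step 6 (right): focus=M path=2 depth=1 children=[] left=['T', 'K'] right=['Z'] parent=W
Step 7 (up): focus=W path=root depth=0 children=['T', 'K', 'M', 'Z'] (at root)

Answer: root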